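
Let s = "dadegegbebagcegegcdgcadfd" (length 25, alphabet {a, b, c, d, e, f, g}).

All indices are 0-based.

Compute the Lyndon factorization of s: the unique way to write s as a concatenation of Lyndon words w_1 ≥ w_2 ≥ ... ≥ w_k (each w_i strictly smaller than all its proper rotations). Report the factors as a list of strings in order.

["d", "adegegbebagcegegcdgcadfd"]

emit factor 1: 'd' (i=0, period=1)
emit factor 2: 'adegegbebagcegegcdgcadfd' (i=1, period=24)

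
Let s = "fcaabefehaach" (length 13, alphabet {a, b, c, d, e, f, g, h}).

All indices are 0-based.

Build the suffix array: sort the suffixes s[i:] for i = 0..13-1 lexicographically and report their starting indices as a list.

[2, 9, 3, 10, 4, 1, 11, 5, 7, 0, 6, 12, 8]

rank→(start, suffix):
  0 → (2, 'aabefehaach')
  1 → (9, 'aach')
  2 → (3, 'abefehaach')
  3 → (10, 'ach')
  4 → (4, 'befehaach')
  5 → (1, 'caabefehaach')
  6 → (11, 'ch')
  7 → (5, 'efehaach')
  8 → (7, 'ehaach')
  9 → (0, 'fcaabefehaach')
  10 → (6, 'fehaach')
  11 → (12, 'h')
  12 → (8, 'haach')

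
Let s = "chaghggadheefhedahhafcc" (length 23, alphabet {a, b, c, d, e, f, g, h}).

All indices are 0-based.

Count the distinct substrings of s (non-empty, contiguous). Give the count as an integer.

258

rank→(start, suffix):
  0 → (7, 'adheefhedahhafcc')
  1 → (19, 'afcc')
  2 → (2, 'aghggadheefhedahhafcc')
  3 → (16, 'ahhafcc')
  4 → (22, 'c')
  5 → (21, 'cc')
  6 → (0, 'chaghggadheefhedahhafcc')
  7 → (15, 'dahhafcc')
  8 → (8, 'dheefhedahhafcc')
  9 → (14, 'edahhafcc')
  10 → (10, 'eefhedahhafcc')
  11 → (11, 'efhedahhafcc')
  12 → (20, 'fcc')
  13 → (12, 'fhedahhafcc')
  14 → (6, 'gadheefhedahhafcc')
  15 → (5, 'ggadheefhedahhafcc')
  16 → (3, 'ghggadheefhedahhafcc')
  17 → (18, 'hafcc')
  18 → (1, 'haghggadheefhedahhafcc')
  19 → (13, 'hedahhafcc')
  20 → (9, 'heefhedahhafcc')
  21 → (4, 'hggadheefhedahhafcc')
  22 → (17, 'hhafcc')

SA = [7, 19, 2, 16, 22, 21, 0, 15, 8, 14, 10, 11, 20, 12, 6, 5, 3, 18, 1, 13, 9, 4, 17]
i: (SA[i-1],SA[i]) lcp shared
  1: (7,19) 1 'a'
  2: (19,2) 1 'a'
  3: (2,16) 1 'a'
  4: (16,22) 0 ''
  5: (22,21) 1 'c'
  6: (21,0) 1 'c'
  7: (0,15) 0 ''
  8: (15,8) 1 'd'
  9: (8,14) 0 ''
  10: (14,10) 1 'e'
  11: (10,11) 1 'e'
  12: (11,20) 0 ''
  13: (20,12) 1 'f'
  14: (12,6) 0 ''
  15: (6,5) 1 'g'
  16: (5,3) 1 'g'
  17: (3,18) 0 ''
  18: (18,1) 2 'ha'
  19: (1,13) 1 'h'
  20: (13,9) 2 'he'
  21: (9,4) 1 'h'
  22: (4,17) 1 'h'

n(n+1)/2 = 23·24/2 = 276
Σ LCP = 0 + 1 + 1 + 1 + 0 + 1 + 1 + 0 + 1 + 0 + 1 + 1 + 0 + 1 + 0 + 1 + 1 + 0 + 2 + 1 + 2 + 1 + 1 = 18
distinct = 276 − 18 = 258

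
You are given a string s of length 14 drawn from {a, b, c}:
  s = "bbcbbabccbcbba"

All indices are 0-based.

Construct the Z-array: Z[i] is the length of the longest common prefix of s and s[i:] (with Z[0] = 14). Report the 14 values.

[14, 1, 0, 2, 1, 0, 1, 0, 0, 1, 0, 2, 1, 0]

Z[0]=14
i=1: fresh scan; Z[1]=1 grow→box=[1,2)
i=2: fresh scan; Z[2]=0
i=3: fresh scan; Z[3]=2 grow→box=[3,5)
i=4: min(r-i=1, Z[1]=1)=1; Z[4]=1
i=5: fresh scan; Z[5]=0
i=6: fresh scan; Z[6]=1 grow→box=[6,7)
i=7: fresh scan; Z[7]=0
i=8: fresh scan; Z[8]=0
i=9: fresh scan; Z[9]=1 grow→box=[9,10)
i=10: fresh scan; Z[10]=0
i=11: fresh scan; Z[11]=2 grow→box=[11,13)
i=12: min(r-i=1, Z[1]=1)=1; Z[12]=1
i=13: fresh scan; Z[13]=0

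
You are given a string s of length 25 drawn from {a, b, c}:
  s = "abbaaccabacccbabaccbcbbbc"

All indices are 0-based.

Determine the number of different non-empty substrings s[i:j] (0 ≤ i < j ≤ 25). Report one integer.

280

rank | idx | suffix
   0 |   3 | aaccabacccbabaccbcbbbc
   1 |  14 | abaccbcbbbc
   2 |   7 | abacccbabaccbcbbbc
   3 |   0 | abbaaccabacccbabaccbcbbbc
   4 |   4 | accabacccbabaccbcbbbc
   5 |  16 | accbcbbbc
   6 |   9 | acccbabaccbcbbbc
   7 |   2 | baaccabacccbabaccbcbbbc
   8 |  13 | babaccbcbbbc
   9 |  15 | baccbcbbbc
  10 |   8 | bacccbabaccbcbbbc
  11 |   1 | bbaaccabacccbabaccbcbbbc
  12 |  21 | bbbc
  13 |  22 | bbc
  14 |  23 | bc
  15 |  19 | bcbbbc
  16 |  24 | c
  17 |   6 | cabacccbabaccbcbbbc
  18 |  12 | cbabaccbcbbbc
  19 |  20 | cbbbc
  20 |  18 | cbcbbbc
  21 |   5 | ccabacccbabaccbcbbbc
  22 |  11 | ccbabaccbcbbbc
  23 |  17 | ccbcbbbc
  24 |  10 | cccbabaccbcbbbc

SA = [3, 14, 7, 0, 4, 16, 9, 2, 13, 15, 8, 1, 21, 22, 23, 19, 24, 6, 12, 20, 18, 5, 11, 17, 10]
i: (SA[i-1],SA[i]) lcp shared
  1: (3,14) 1 'a'
  2: (14,7) 5 'abacc'
  3: (7,0) 2 'ab'
  4: (0,4) 1 'a'
  5: (4,16) 3 'acc'
  6: (16,9) 3 'acc'
  7: (9,2) 0 ''
  8: (2,13) 2 'ba'
  9: (13,15) 2 'ba'
  10: (15,8) 4 'bacc'
  11: (8,1) 1 'b'
  12: (1,21) 2 'bb'
  13: (21,22) 2 'bb'
  14: (22,23) 1 'b'
  15: (23,19) 2 'bc'
  16: (19,24) 0 ''
  17: (24,6) 1 'c'
  18: (6,12) 1 'c'
  19: (12,20) 2 'cb'
  20: (20,18) 2 'cb'
  21: (18,5) 1 'c'
  22: (5,11) 2 'cc'
  23: (11,17) 3 'ccb'
  24: (17,10) 2 'cc'

n(n+1)/2 = 25·26/2 = 325
Σ LCP = 0 + 1 + 5 + 2 + 1 + 3 + 3 + 0 + 2 + 2 + 4 + 1 + 2 + 2 + 1 + 2 + 0 + 1 + 1 + 2 + 2 + 1 + 2 + 3 + 2 = 45
distinct = 325 − 45 = 280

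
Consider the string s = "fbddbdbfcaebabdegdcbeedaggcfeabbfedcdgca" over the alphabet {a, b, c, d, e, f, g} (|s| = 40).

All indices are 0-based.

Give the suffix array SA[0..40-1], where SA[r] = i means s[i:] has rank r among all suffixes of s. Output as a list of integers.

[39, 29, 12, 9, 23, 11, 30, 4, 1, 13, 19, 6, 31, 38, 8, 18, 35, 26, 22, 3, 5, 17, 34, 2, 14, 36, 28, 10, 21, 33, 20, 15, 0, 7, 27, 32, 37, 25, 16, 24]

sorted suffixes:
  #0 SA[0]=39  'a'
  #1 SA[1]=29  'abbfedcdgca'
  #2 SA[2]=12  'abdegdcbeedaggcfeabbfedcdgca'
  #3 SA[3]=9  'aebabdegdcbeedaggcfeabbfedcdgca'
  #4 SA[4]=23  'aggcfeabbfedcdgca'
  #5 SA[5]=11  'babdegdcbeedaggcfeabbfedcdgca'
  #6 SA[6]=30  'bbfedcdgca'
  #7 SA[7]=4  'bdbfcaebabdegdcbeedaggcfeabbfedcdgca'
  #8 SA[8]=1  'bddbdbfcaebabdegdcbeedaggcfeabbfedcdgca'
  #9 SA[9]=13  'bdegdcbeedaggcfeabbfedcdgca'
  #10 SA[10]=19  'beedaggcfeabbfedcdgca'
  #11 SA[11]=6  'bfcaebabdegdcbeedaggcfeabbfedcdgca'
  #12 SA[12]=31  'bfedcdgca'
  #13 SA[13]=38  'ca'
  #14 SA[14]=8  'caebabdegdcbeedaggcfeabbfedcdgca'
  #15 SA[15]=18  'cbeedaggcfeabbfedcdgca'
  #16 SA[16]=35  'cdgca'
  #17 SA[17]=26  'cfeabbfedcdgca'
  #18 SA[18]=22  'daggcfeabbfedcdgca'
  #19 SA[19]=3  'dbdbfcaebabdegdcbeedaggcfeabbfedcdgca'
  #20 SA[20]=5  'dbfcaebabdegdcbeedaggcfeabbfedcdgca'
  #21 SA[21]=17  'dcbeedaggcfeabbfedcdgca'
  #22 SA[22]=34  'dcdgca'
  #23 SA[23]=2  'ddbdbfcaebabdegdcbeedaggcfeabbfedcdgca'
  #24 SA[24]=14  'degdcbeedaggcfeabbfedcdgca'
  #25 SA[25]=36  'dgca'
  #26 SA[26]=28  'eabbfedcdgca'
  #27 SA[27]=10  'ebabdegdcbeedaggcfeabbfedcdgca'
  #28 SA[28]=21  'edaggcfeabbfedcdgca'
  #29 SA[29]=33  'edcdgca'
  #30 SA[30]=20  'eedaggcfeabbfedcdgca'
  #31 SA[31]=15  'egdcbeedaggcfeabbfedcdgca'
  #32 SA[32]=0  'fbddbdbfcaebabdegdcbeedaggcfeabbfedcdgca'
  #33 SA[33]=7  'fcaebabdegdcbeedaggcfeabbfedcdgca'
  #34 SA[34]=27  'feabbfedcdgca'
  #35 SA[35]=32  'fedcdgca'
  #36 SA[36]=37  'gca'
  #37 SA[37]=25  'gcfeabbfedcdgca'
  #38 SA[38]=16  'gdcbeedaggcfeabbfedcdgca'
  #39 SA[39]=24  'ggcfeabbfedcdgca'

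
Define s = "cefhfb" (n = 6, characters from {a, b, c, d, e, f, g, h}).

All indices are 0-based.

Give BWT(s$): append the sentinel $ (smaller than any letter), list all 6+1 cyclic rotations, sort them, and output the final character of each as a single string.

bf$chef

rank  rotation last
    0  $cefhfb  b
    1  b$cefhf  f
    2  cefhfb$  $
    3  efhfb$c  c
    4  fb$cefh  h
    5  fhfb$ce  e
    6  hfb$cef  f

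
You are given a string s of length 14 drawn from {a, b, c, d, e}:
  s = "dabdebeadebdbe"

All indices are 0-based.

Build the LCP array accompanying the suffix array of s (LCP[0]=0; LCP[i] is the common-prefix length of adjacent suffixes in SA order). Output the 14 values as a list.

[0, 1, 0, 2, 1, 2, 0, 1, 1, 3, 0, 1, 1, 2]

rank→(start, suffix):
  0 → (1, 'abdebeadebdbe')
  1 → (7, 'adebdbe')
  2 → (10, 'bdbe')
  3 → (2, 'bdebeadebdbe')
  4 → (12, 'be')
  5 → (5, 'beadebdbe')
  6 → (0, 'dabdebeadebdbe')
  7 → (11, 'dbe')
  8 → (8, 'debdbe')
  9 → (3, 'debeadebdbe')
  10 → (13, 'e')
  11 → (6, 'eadebdbe')
  12 → (9, 'ebdbe')
  13 → (4, 'ebeadebdbe')

SA = [1, 7, 10, 2, 12, 5, 0, 11, 8, 3, 13, 6, 9, 4]
rank  pair      lcp
   1  s[1:],s[7:]  1  'a'
   2  s[7:],s[10:]  0  ''
   3  s[10:],s[2:]  2  'bd'
   4  s[2:],s[12:]  1  'b'
   5  s[12:],s[5:]  2  'be'
   6  s[5:],s[0:]  0  ''
   7  s[0:],s[11:]  1  'd'
   8  s[11:],s[8:]  1  'd'
   9  s[8:],s[3:]  3  'deb'
  10  s[3:],s[13:]  0  ''
  11  s[13:],s[6:]  1  'e'
  12  s[6:],s[9:]  1  'e'
  13  s[9:],s[4:]  2  'eb'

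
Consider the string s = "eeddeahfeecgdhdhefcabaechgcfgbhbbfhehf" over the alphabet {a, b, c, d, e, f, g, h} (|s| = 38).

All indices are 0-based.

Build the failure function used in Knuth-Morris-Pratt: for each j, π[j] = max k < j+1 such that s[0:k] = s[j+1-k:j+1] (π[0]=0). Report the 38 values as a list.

[0, 1, 0, 0, 1, 0, 0, 0, 1, 2, 0, 0, 0, 0, 0, 0, 1, 0, 0, 0, 0, 0, 1, 0, 0, 0, 0, 0, 0, 0, 0, 0, 0, 0, 0, 1, 0, 0]

π[0] = 0
j=1 s[j]='e': π[1]=1 (border 'e')
j=2 s[j]='d': k: 1→0; π[2]=0 (border '')
j=3 s[j]='d': π[3]=0 (border '')
j=4 s[j]='e': π[4]=1 (border 'e')
j=5 s[j]='a': k: 1→0; π[5]=0 (border '')
j=6 s[j]='h': π[6]=0 (border '')
j=7 s[j]='f': π[7]=0 (border '')
j=8 s[j]='e': π[8]=1 (border 'e')
j=9 s[j]='e': π[9]=2 (border 'ee')
j=10 s[j]='c': k: 2→1→0; π[10]=0 (border '')
j=11 s[j]='g': π[11]=0 (border '')
j=12 s[j]='d': π[12]=0 (border '')
j=13 s[j]='h': π[13]=0 (border '')
j=14 s[j]='d': π[14]=0 (border '')
j=15 s[j]='h': π[15]=0 (border '')
j=16 s[j]='e': π[16]=1 (border 'e')
j=17 s[j]='f': k: 1→0; π[17]=0 (border '')
j=18 s[j]='c': π[18]=0 (border '')
j=19 s[j]='a': π[19]=0 (border '')
j=20 s[j]='b': π[20]=0 (border '')
j=21 s[j]='a': π[21]=0 (border '')
j=22 s[j]='e': π[22]=1 (border 'e')
j=23 s[j]='c': k: 1→0; π[23]=0 (border '')
j=24 s[j]='h': π[24]=0 (border '')
j=25 s[j]='g': π[25]=0 (border '')
j=26 s[j]='c': π[26]=0 (border '')
j=27 s[j]='f': π[27]=0 (border '')
j=28 s[j]='g': π[28]=0 (border '')
j=29 s[j]='b': π[29]=0 (border '')
j=30 s[j]='h': π[30]=0 (border '')
j=31 s[j]='b': π[31]=0 (border '')
j=32 s[j]='b': π[32]=0 (border '')
j=33 s[j]='f': π[33]=0 (border '')
j=34 s[j]='h': π[34]=0 (border '')
j=35 s[j]='e': π[35]=1 (border 'e')
j=36 s[j]='h': k: 1→0; π[36]=0 (border '')
j=37 s[j]='f': π[37]=0 (border '')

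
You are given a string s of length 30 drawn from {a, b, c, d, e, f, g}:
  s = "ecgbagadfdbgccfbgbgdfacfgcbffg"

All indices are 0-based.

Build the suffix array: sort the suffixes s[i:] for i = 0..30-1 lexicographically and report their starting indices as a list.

[21, 6, 4, 3, 26, 15, 10, 17, 25, 12, 13, 22, 1, 9, 19, 7, 0, 20, 14, 8, 27, 28, 23, 29, 5, 2, 16, 24, 11, 18]

sorted suffixes:
  #0 SA[0]=21  'acfgcbffg'
  #1 SA[1]=6  'adfdbgccfbgbgdfacfgcbffg'
  #2 SA[2]=4  'agadfdbgccfbgbgdfacfgcbffg'
  #3 SA[3]=3  'bagadfdbgccfbgbgdfacfgcbffg'
  #4 SA[4]=26  'bffg'
  #5 SA[5]=15  'bgbgdfacfgcbffg'
  #6 SA[6]=10  'bgccfbgbgdfacfgcbffg'
  #7 SA[7]=17  'bgdfacfgcbffg'
  #8 SA[8]=25  'cbffg'
  #9 SA[9]=12  'ccfbgbgdfacfgcbffg'
  #10 SA[10]=13  'cfbgbgdfacfgcbffg'
  #11 SA[11]=22  'cfgcbffg'
  #12 SA[12]=1  'cgbagadfdbgccfbgbgdfacfgcbffg'
  #13 SA[13]=9  'dbgccfbgbgdfacfgcbffg'
  #14 SA[14]=19  'dfacfgcbffg'
  #15 SA[15]=7  'dfdbgccfbgbgdfacfgcbffg'
  #16 SA[16]=0  'ecgbagadfdbgccfbgbgdfacfgcbffg'
  #17 SA[17]=20  'facfgcbffg'
  #18 SA[18]=14  'fbgbgdfacfgcbffg'
  #19 SA[19]=8  'fdbgccfbgbgdfacfgcbffg'
  #20 SA[20]=27  'ffg'
  #21 SA[21]=28  'fg'
  #22 SA[22]=23  'fgcbffg'
  #23 SA[23]=29  'g'
  #24 SA[24]=5  'gadfdbgccfbgbgdfacfgcbffg'
  #25 SA[25]=2  'gbagadfdbgccfbgbgdfacfgcbffg'
  #26 SA[26]=16  'gbgdfacfgcbffg'
  #27 SA[27]=24  'gcbffg'
  #28 SA[28]=11  'gccfbgbgdfacfgcbffg'
  #29 SA[29]=18  'gdfacfgcbffg'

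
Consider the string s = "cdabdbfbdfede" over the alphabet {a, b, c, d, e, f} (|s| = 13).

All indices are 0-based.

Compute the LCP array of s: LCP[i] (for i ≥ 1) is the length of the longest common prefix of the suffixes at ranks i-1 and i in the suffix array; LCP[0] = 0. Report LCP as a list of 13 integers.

[0, 0, 2, 1, 0, 0, 1, 1, 1, 0, 1, 0, 1]

rank | idx | suffix
   0 |   2 | abdbfbdfede
   1 |   3 | bdbfbdfede
   2 |   7 | bdfede
   3 |   5 | bfbdfede
   4 |   0 | cdabdbfbdfede
   5 |   1 | dabdbfbdfede
   6 |   4 | dbfbdfede
   7 |  11 | de
   8 |   8 | dfede
   9 |  12 | e
  10 |  10 | ede
  11 |   6 | fbdfede
  12 |   9 | fede

SA = [2, 3, 7, 5, 0, 1, 4, 11, 8, 12, 10, 6, 9]
[i] adj suffixes → lcp
  [1] 2/3 → 0 ('')
  [2] 3/7 → 2 ('bd')
  [3] 7/5 → 1 ('b')
  [4] 5/0 → 0 ('')
  [5] 0/1 → 0 ('')
  [6] 1/4 → 1 ('d')
  [7] 4/11 → 1 ('d')
  [8] 11/8 → 1 ('d')
  [9] 8/12 → 0 ('')
  [10] 12/10 → 1 ('e')
  [11] 10/6 → 0 ('')
  [12] 6/9 → 1 ('f')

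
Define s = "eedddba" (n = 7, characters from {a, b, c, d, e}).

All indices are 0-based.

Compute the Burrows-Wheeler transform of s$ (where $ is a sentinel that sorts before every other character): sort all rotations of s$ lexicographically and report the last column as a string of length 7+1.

rank  rotation  last
    0  $eedddba  a
    1  a$eedddb  b
    2  ba$eeddd  d
    3  dba$eedd  d
    4  ddba$eed  d
    5  dddba$ee  e
    6  edddba$e  e
    7  eedddba$  $

abdddee$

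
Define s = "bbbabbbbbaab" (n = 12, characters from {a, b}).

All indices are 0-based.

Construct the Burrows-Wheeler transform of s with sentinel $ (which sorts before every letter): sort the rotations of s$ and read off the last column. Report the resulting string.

bbababbbbb$ba

rank  rotation       last
    0  $bbbabbbbbaab  b
    1  aab$bbbabbbbb  b
    2  ab$bbbabbbbba  a
    3  abbbbbaab$bbb  b
    4  b$bbbabbbbbaa  a
    5  baab$bbbabbbb  b
    6  babbbbbaab$bb  b
    7  bbaab$bbbabbb  b
    8  bbabbbbbaab$b  b
    9  bbbaab$bbbabb  b
   10  bbbabbbbbaab$  $
   11  bbbbaab$bbbab  b
   12  bbbbbaab$bbba  a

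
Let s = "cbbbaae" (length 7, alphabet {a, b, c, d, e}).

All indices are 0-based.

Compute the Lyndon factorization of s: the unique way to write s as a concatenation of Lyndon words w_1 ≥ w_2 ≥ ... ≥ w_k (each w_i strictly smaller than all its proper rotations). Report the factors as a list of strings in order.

["c", "b", "b", "b", "aae"]

emit factor 1: 'c' (i=0, period=1)
emit factor 2: 'b' (i=1, period=1)
emit factor 3: 'b' (i=2, period=1)
emit factor 4: 'b' (i=3, period=1)
emit factor 5: 'aae' (i=4, period=3)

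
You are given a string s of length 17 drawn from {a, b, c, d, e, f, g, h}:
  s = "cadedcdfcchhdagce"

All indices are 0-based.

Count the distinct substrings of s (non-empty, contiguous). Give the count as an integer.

143

rank | idx | suffix
   0 |   1 | adedcdfcchhdagce
   1 |  13 | agce
   2 |   0 | cadedcdfcchhdagce
   3 |   8 | cchhdagce
   4 |   5 | cdfcchhdagce
   5 |  15 | ce
   6 |   9 | chhdagce
   7 |  12 | dagce
   8 |   4 | dcdfcchhdagce
   9 |   2 | dedcdfcchhdagce
  10 |   6 | dfcchhdagce
  11 |  16 | e
  12 |   3 | edcdfcchhdagce
  13 |   7 | fcchhdagce
  14 |  14 | gce
  15 |  11 | hdagce
  16 |  10 | hhdagce

SA = [1, 13, 0, 8, 5, 15, 9, 12, 4, 2, 6, 16, 3, 7, 14, 11, 10]
i: (SA[i-1],SA[i]) lcp shared
  1: (1,13) 1 'a'
  2: (13,0) 0 ''
  3: (0,8) 1 'c'
  4: (8,5) 1 'c'
  5: (5,15) 1 'c'
  6: (15,9) 1 'c'
  7: (9,12) 0 ''
  8: (12,4) 1 'd'
  9: (4,2) 1 'd'
  10: (2,6) 1 'd'
  11: (6,16) 0 ''
  12: (16,3) 1 'e'
  13: (3,7) 0 ''
  14: (7,14) 0 ''
  15: (14,11) 0 ''
  16: (11,10) 1 'h'

n(n+1)/2 = 17·18/2 = 153
Σ LCP = 0 + 1 + 0 + 1 + 1 + 1 + 1 + 0 + 1 + 1 + 1 + 0 + 1 + 0 + 0 + 0 + 1 = 10
distinct = 153 − 10 = 143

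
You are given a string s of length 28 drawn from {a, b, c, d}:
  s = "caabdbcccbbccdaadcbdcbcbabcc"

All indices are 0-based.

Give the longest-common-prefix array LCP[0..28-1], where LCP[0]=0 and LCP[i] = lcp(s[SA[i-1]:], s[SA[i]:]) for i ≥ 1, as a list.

[0, 2, 1, 2, 1, 0, 1, 1, 2, 3, 3, 1, 2, 0, 1, 1, 2, 2, 2, 1, 2, 2, 2, 1, 0, 1, 1, 3]

rank→(start, suffix):
  0 → (1, 'aabdbcccbbccdaadcbdcbcbabcc')
  1 → (14, 'aadcbdcbcbabcc')
  2 → (24, 'abcc')
  3 → (2, 'abdbcccbbccdaadcbdcbcbabcc')
  4 → (15, 'adcbdcbcbabcc')
  5 → (23, 'babcc')
  6 → (9, 'bbccdaadcbdcbcbabcc')
  7 → (21, 'bcbabcc')
  8 → (25, 'bcc')
  9 → (5, 'bcccbbccdaadcbdcbcbabcc')
  10 → (10, 'bccdaadcbdcbcbabcc')
  11 → (3, 'bdbcccbbccdaadcbdcbcbabcc')
  12 → (18, 'bdcbcbabcc')
  13 → (27, 'c')
  14 → (0, 'caabdbcccbbccdaadcbdcbcbabcc')
  15 → (22, 'cbabcc')
  16 → (8, 'cbbccdaadcbdcbcbabcc')
  17 → (20, 'cbcbabcc')
  18 → (17, 'cbdcbcbabcc')
  19 → (26, 'cc')
  20 → (7, 'ccbbccdaadcbdcbcbabcc')
  21 → (6, 'cccbbccdaadcbdcbcbabcc')
  22 → (11, 'ccdaadcbdcbcbabcc')
  23 → (12, 'cdaadcbdcbcbabcc')
  24 → (13, 'daadcbdcbcbabcc')
  25 → (4, 'dbcccbbccdaadcbdcbcbabcc')
  26 → (19, 'dcbcbabcc')
  27 → (16, 'dcbdcbcbabcc')

SA = [1, 14, 24, 2, 15, 23, 9, 21, 25, 5, 10, 3, 18, 27, 0, 22, 8, 20, 17, 26, 7, 6, 11, 12, 13, 4, 19, 16]
[i] adj suffixes → lcp
  [1] 1/14 → 2 ('aa')
  [2] 14/24 → 1 ('a')
  [3] 24/2 → 2 ('ab')
  [4] 2/15 → 1 ('a')
  [5] 15/23 → 0 ('')
  [6] 23/9 → 1 ('b')
  [7] 9/21 → 1 ('b')
  [8] 21/25 → 2 ('bc')
  [9] 25/5 → 3 ('bcc')
  [10] 5/10 → 3 ('bcc')
  [11] 10/3 → 1 ('b')
  [12] 3/18 → 2 ('bd')
  [13] 18/27 → 0 ('')
  [14] 27/0 → 1 ('c')
  [15] 0/22 → 1 ('c')
  [16] 22/8 → 2 ('cb')
  [17] 8/20 → 2 ('cb')
  [18] 20/17 → 2 ('cb')
  [19] 17/26 → 1 ('c')
  [20] 26/7 → 2 ('cc')
  [21] 7/6 → 2 ('cc')
  [22] 6/11 → 2 ('cc')
  [23] 11/12 → 1 ('c')
  [24] 12/13 → 0 ('')
  [25] 13/4 → 1 ('d')
  [26] 4/19 → 1 ('d')
  [27] 19/16 → 3 ('dcb')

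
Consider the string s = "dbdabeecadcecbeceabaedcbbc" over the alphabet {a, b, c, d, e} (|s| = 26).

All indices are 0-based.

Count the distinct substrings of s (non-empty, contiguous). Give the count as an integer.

323

rank→(start, suffix):
  0 → (17, 'abaedcbbc')
  1 → (3, 'abeecadcecbeceabaedcbbc')
  2 → (8, 'adcecbeceabaedcbbc')
  3 → (19, 'aedcbbc')
  4 → (18, 'baedcbbc')
  5 → (23, 'bbc')
  6 → (24, 'bc')
  7 → (1, 'bdabeecadcecbeceabaedcbbc')
  8 → (13, 'beceabaedcbbc')
  9 → (4, 'beecadcecbeceabaedcbbc')
  10 → (25, 'c')
  11 → (7, 'cadcecbeceabaedcbbc')
  12 → (22, 'cbbc')
  13 → (12, 'cbeceabaedcbbc')
  14 → (15, 'ceabaedcbbc')
  15 → (10, 'cecbeceabaedcbbc')
  16 → (2, 'dabeecadcecbeceabaedcbbc')
  17 → (0, 'dbdabeecadcecbeceabaedcbbc')
  18 → (21, 'dcbbc')
  19 → (9, 'dcecbeceabaedcbbc')
  20 → (16, 'eabaedcbbc')
  21 → (6, 'ecadcecbeceabaedcbbc')
  22 → (11, 'ecbeceabaedcbbc')
  23 → (14, 'eceabaedcbbc')
  24 → (20, 'edcbbc')
  25 → (5, 'eecadcecbeceabaedcbbc')

SA = [17, 3, 8, 19, 18, 23, 24, 1, 13, 4, 25, 7, 22, 12, 15, 10, 2, 0, 21, 9, 16, 6, 11, 14, 20, 5]
[i] adj suffixes → lcp
  [1] 17/3 → 2 ('ab')
  [2] 3/8 → 1 ('a')
  [3] 8/19 → 1 ('a')
  [4] 19/18 → 0 ('')
  [5] 18/23 → 1 ('b')
  [6] 23/24 → 1 ('b')
  [7] 24/1 → 1 ('b')
  [8] 1/13 → 1 ('b')
  [9] 13/4 → 2 ('be')
  [10] 4/25 → 0 ('')
  [11] 25/7 → 1 ('c')
  [12] 7/22 → 1 ('c')
  [13] 22/12 → 2 ('cb')
  [14] 12/15 → 1 ('c')
  [15] 15/10 → 2 ('ce')
  [16] 10/2 → 0 ('')
  [17] 2/0 → 1 ('d')
  [18] 0/21 → 1 ('d')
  [19] 21/9 → 2 ('dc')
  [20] 9/16 → 0 ('')
  [21] 16/6 → 1 ('e')
  [22] 6/11 → 2 ('ec')
  [23] 11/14 → 2 ('ec')
  [24] 14/20 → 1 ('e')
  [25] 20/5 → 1 ('e')

n(n+1)/2 = 26·27/2 = 351
Σ LCP = 0 + 2 + 1 + 1 + 0 + 1 + 1 + 1 + 1 + 2 + 0 + 1 + 1 + 2 + 1 + 2 + 0 + 1 + 1 + 2 + 0 + 1 + 2 + 2 + 1 + 1 = 28
distinct = 351 − 28 = 323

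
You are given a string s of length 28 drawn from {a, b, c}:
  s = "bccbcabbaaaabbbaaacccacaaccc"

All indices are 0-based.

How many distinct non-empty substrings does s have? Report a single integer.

rank | idx | suffix
   0 |   8 | aaaabbbaaacccacaaccc
   1 |   9 | aaabbbaaacccacaaccc
   2 |  15 | aaacccacaaccc
   3 |  10 | aabbbaaacccacaaccc
   4 |  23 | aaccc
   5 |  16 | aacccacaaccc
   6 |   5 | abbaaaabbbaaacccacaaccc
   7 |  11 | abbbaaacccacaaccc
   8 |  21 | acaaccc
   9 |  24 | accc
  10 |  17 | acccacaaccc
  11 |   7 | baaaabbbaaacccacaaccc
  12 |  14 | baaacccacaaccc
  13 |   6 | bbaaaabbbaaacccacaaccc
  14 |  13 | bbaaacccacaaccc
  15 |  12 | bbbaaacccacaaccc
  16 |   3 | bcabbaaaabbbaaacccacaaccc
  17 |   0 | bccbcabbaaaabbbaaacccacaaccc
  18 |  27 | c
  19 |  22 | caaccc
  20 |   4 | cabbaaaabbbaaacccacaaccc
  21 |  20 | cacaaccc
  22 |   2 | cbcabbaaaabbbaaacccacaaccc
  23 |  26 | cc
  24 |  19 | ccacaaccc
  25 |   1 | ccbcabbaaaabbbaaacccacaaccc
  26 |  25 | ccc
  27 |  18 | cccacaaccc

SA = [8, 9, 15, 10, 23, 16, 5, 11, 21, 24, 17, 7, 14, 6, 13, 12, 3, 0, 27, 22, 4, 20, 2, 26, 19, 1, 25, 18]
i: (SA[i-1],SA[i]) lcp shared
  1: (8,9) 3 'aaa'
  2: (9,15) 3 'aaa'
  3: (15,10) 2 'aa'
  4: (10,23) 2 'aa'
  5: (23,16) 5 'aaccc'
  6: (16,5) 1 'a'
  7: (5,11) 3 'abb'
  8: (11,21) 1 'a'
  9: (21,24) 2 'ac'
  10: (24,17) 4 'accc'
  11: (17,7) 0 ''
  12: (7,14) 4 'baaa'
  13: (14,6) 1 'b'
  14: (6,13) 5 'bbaaa'
  15: (13,12) 2 'bb'
  16: (12,3) 1 'b'
  17: (3,0) 2 'bc'
  18: (0,27) 0 ''
  19: (27,22) 1 'c'
  20: (22,4) 2 'ca'
  21: (4,20) 2 'ca'
  22: (20,2) 1 'c'
  23: (2,26) 1 'c'
  24: (26,19) 2 'cc'
  25: (19,1) 2 'cc'
  26: (1,25) 2 'cc'
  27: (25,18) 3 'ccc'

n(n+1)/2 = 28·29/2 = 406
Σ LCP = 0 + 3 + 3 + 2 + 2 + 5 + 1 + 3 + 1 + 2 + 4 + 0 + 4 + 1 + 5 + 2 + 1 + 2 + 0 + 1 + 2 + 2 + 1 + 1 + 2 + 2 + 2 + 3 = 57
distinct = 406 − 57 = 349

349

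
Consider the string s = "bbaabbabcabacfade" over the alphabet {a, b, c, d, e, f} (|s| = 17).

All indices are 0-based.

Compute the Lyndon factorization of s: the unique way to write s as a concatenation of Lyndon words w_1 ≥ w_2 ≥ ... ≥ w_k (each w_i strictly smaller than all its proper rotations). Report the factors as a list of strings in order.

emit factor 1: 'b' (i=0, period=1)
emit factor 2: 'b' (i=1, period=1)
emit factor 3: 'aabbabcabacfade' (i=2, period=15)

["b", "b", "aabbabcabacfade"]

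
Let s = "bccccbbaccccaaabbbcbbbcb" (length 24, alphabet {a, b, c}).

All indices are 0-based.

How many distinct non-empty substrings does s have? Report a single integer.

sorted suffixes:
  #0 SA[0]=12  'aaabbbcbbbcb'
  #1 SA[1]=13  'aabbbcbbbcb'
  #2 SA[2]=14  'abbbcbbbcb'
  #3 SA[3]=7  'accccaaabbbcbbbcb'
  #4 SA[4]=23  'b'
  #5 SA[5]=6  'baccccaaabbbcbbbcb'
  #6 SA[6]=5  'bbaccccaaabbbcbbbcb'
  #7 SA[7]=19  'bbbcb'
  #8 SA[8]=15  'bbbcbbbcb'
  #9 SA[9]=20  'bbcb'
  #10 SA[10]=16  'bbcbbbcb'
  #11 SA[11]=21  'bcb'
  #12 SA[12]=17  'bcbbbcb'
  #13 SA[13]=0  'bccccbbaccccaaabbbcbbbcb'
  #14 SA[14]=11  'caaabbbcbbbcb'
  #15 SA[15]=22  'cb'
  #16 SA[16]=4  'cbbaccccaaabbbcbbbcb'
  #17 SA[17]=18  'cbbbcb'
  #18 SA[18]=10  'ccaaabbbcbbbcb'
  #19 SA[19]=3  'ccbbaccccaaabbbcbbbcb'
  #20 SA[20]=9  'cccaaabbbcbbbcb'
  #21 SA[21]=2  'cccbbaccccaaabbbcbbbcb'
  #22 SA[22]=8  'ccccaaabbbcbbbcb'
  #23 SA[23]=1  'ccccbbaccccaaabbbcbbbcb'

SA = [12, 13, 14, 7, 23, 6, 5, 19, 15, 20, 16, 21, 17, 0, 11, 22, 4, 18, 10, 3, 9, 2, 8, 1]
rank  pair      lcp
   1  s[12:],s[13:]  2  'aa'
   2  s[13:],s[14:]  1  'a'
   3  s[14:],s[7:]  1  'a'
   4  s[7:],s[23:]  0  ''
   5  s[23:],s[6:]  1  'b'
   6  s[6:],s[5:]  1  'b'
   7  s[5:],s[19:]  2  'bb'
   8  s[19:],s[15:]  5  'bbbcb'
   9  s[15:],s[20:]  2  'bb'
  10  s[20:],s[16:]  4  'bbcb'
  11  s[16:],s[21:]  1  'b'
  12  s[21:],s[17:]  3  'bcb'
  13  s[17:],s[0:]  2  'bc'
  14  s[0:],s[11:]  0  ''
  15  s[11:],s[22:]  1  'c'
  16  s[22:],s[4:]  2  'cb'
  17  s[4:],s[18:]  3  'cbb'
  18  s[18:],s[10:]  1  'c'
  19  s[10:],s[3:]  2  'cc'
  20  s[3:],s[9:]  2  'cc'
  21  s[9:],s[2:]  3  'ccc'
  22  s[2:],s[8:]  3  'ccc'
  23  s[8:],s[1:]  4  'cccc'

n(n+1)/2 = 24·25/2 = 300
Σ LCP = 0 + 2 + 1 + 1 + 0 + 1 + 1 + 2 + 5 + 2 + 4 + 1 + 3 + 2 + 0 + 1 + 2 + 3 + 1 + 2 + 2 + 3 + 3 + 4 = 46
distinct = 300 − 46 = 254

254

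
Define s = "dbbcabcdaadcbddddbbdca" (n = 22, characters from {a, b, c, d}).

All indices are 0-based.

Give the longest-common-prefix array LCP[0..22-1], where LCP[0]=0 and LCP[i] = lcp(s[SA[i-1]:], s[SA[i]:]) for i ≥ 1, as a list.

sorted suffixes:
  #0 SA[0]=21  'a'
  #1 SA[1]=8  'aadcbddddbbdca'
  #2 SA[2]=4  'abcdaadcbddddbbdca'
  #3 SA[3]=9  'adcbddddbbdca'
  #4 SA[4]=1  'bbcabcdaadcbddddbbdca'
  #5 SA[5]=17  'bbdca'
  #6 SA[6]=2  'bcabcdaadcbddddbbdca'
  #7 SA[7]=5  'bcdaadcbddddbbdca'
  #8 SA[8]=18  'bdca'
  #9 SA[9]=12  'bddddbbdca'
  #10 SA[10]=20  'ca'
  #11 SA[11]=3  'cabcdaadcbddddbbdca'
  #12 SA[12]=11  'cbddddbbdca'
  #13 SA[13]=6  'cdaadcbddddbbdca'
  #14 SA[14]=7  'daadcbddddbbdca'
  #15 SA[15]=0  'dbbcabcdaadcbddddbbdca'
  #16 SA[16]=16  'dbbdca'
  #17 SA[17]=19  'dca'
  #18 SA[18]=10  'dcbddddbbdca'
  #19 SA[19]=15  'ddbbdca'
  #20 SA[20]=14  'dddbbdca'
  #21 SA[21]=13  'ddddbbdca'

SA = [21, 8, 4, 9, 1, 17, 2, 5, 18, 12, 20, 3, 11, 6, 7, 0, 16, 19, 10, 15, 14, 13]
[i] adj suffixes → lcp
  [1] 21/8 → 1 ('a')
  [2] 8/4 → 1 ('a')
  [3] 4/9 → 1 ('a')
  [4] 9/1 → 0 ('')
  [5] 1/17 → 2 ('bb')
  [6] 17/2 → 1 ('b')
  [7] 2/5 → 2 ('bc')
  [8] 5/18 → 1 ('b')
  [9] 18/12 → 2 ('bd')
  [10] 12/20 → 0 ('')
  [11] 20/3 → 2 ('ca')
  [12] 3/11 → 1 ('c')
  [13] 11/6 → 1 ('c')
  [14] 6/7 → 0 ('')
  [15] 7/0 → 1 ('d')
  [16] 0/16 → 3 ('dbb')
  [17] 16/19 → 1 ('d')
  [18] 19/10 → 2 ('dc')
  [19] 10/15 → 1 ('d')
  [20] 15/14 → 2 ('dd')
  [21] 14/13 → 3 ('ddd')

[0, 1, 1, 1, 0, 2, 1, 2, 1, 2, 0, 2, 1, 1, 0, 1, 3, 1, 2, 1, 2, 3]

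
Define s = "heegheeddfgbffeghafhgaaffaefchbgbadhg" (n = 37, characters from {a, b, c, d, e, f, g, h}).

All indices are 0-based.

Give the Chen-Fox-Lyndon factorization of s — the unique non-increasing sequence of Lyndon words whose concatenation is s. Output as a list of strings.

emit factor 1: 'h' (i=0, period=1)
emit factor 2: 'eegh' (i=1, period=4)
emit factor 3: 'e' (i=5, period=1)
emit factor 4: 'e' (i=6, period=1)
emit factor 5: 'ddfg' (i=7, period=4)
emit factor 6: 'bffegh' (i=11, period=6)
emit factor 7: 'afhg' (i=17, period=4)
emit factor 8: 'aaffaefchbgbadhg' (i=21, period=16)

["h", "eegh", "e", "e", "ddfg", "bffegh", "afhg", "aaffaefchbgbadhg"]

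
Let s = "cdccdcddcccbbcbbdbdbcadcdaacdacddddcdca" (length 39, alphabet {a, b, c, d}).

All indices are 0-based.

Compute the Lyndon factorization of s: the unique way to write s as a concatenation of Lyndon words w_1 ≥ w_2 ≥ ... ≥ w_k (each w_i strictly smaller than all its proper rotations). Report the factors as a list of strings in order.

["cd", "ccdcdd", "c", "c", "c", "bbcbbdbdbc", "adcd", "aacdacddddcdc", "a"]

emit factor 1: 'cd' (i=0, period=2)
emit factor 2: 'ccdcdd' (i=2, period=6)
emit factor 3: 'c' (i=8, period=1)
emit factor 4: 'c' (i=9, period=1)
emit factor 5: 'c' (i=10, period=1)
emit factor 6: 'bbcbbdbdbc' (i=11, period=10)
emit factor 7: 'adcd' (i=21, period=4)
emit factor 8: 'aacdacddddcdc' (i=25, period=13)
emit factor 9: 'a' (i=38, period=1)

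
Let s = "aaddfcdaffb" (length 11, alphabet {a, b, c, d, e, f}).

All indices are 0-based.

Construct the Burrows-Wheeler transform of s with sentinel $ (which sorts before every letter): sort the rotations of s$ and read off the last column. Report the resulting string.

rank  rotation      last
    0  $aaddfcdaffb  b
    1  aaddfcdaffb$  $
    2  addfcdaffb$a  a
    3  affb$aaddfcd  d
    4  b$aaddfcdaff  f
    5  cdaffb$aaddf  f
    6  daffb$aaddfc  c
    7  ddfcdaffb$aa  a
    8  dfcdaffb$aad  d
    9  fb$aaddfcdaf  f
   10  fcdaffb$aadd  d
   11  ffb$aaddfcda  a

b$adffcadfda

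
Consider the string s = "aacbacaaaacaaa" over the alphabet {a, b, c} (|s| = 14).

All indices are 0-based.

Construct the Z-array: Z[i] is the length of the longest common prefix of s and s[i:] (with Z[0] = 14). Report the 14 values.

[14, 1, 0, 0, 1, 0, 2, 2, 3, 1, 0, 2, 2, 1]

Z[0]=14
i=1: outside box; Z[1]=1 grow→box=[1,2)
i=2: outside box; Z[2]=0
i=3: outside box; Z[3]=0
i=4: outside box; Z[4]=1 grow→box=[4,5)
i=5: outside box; Z[5]=0
i=6: outside box; Z[6]=2 grow→box=[6,8)
i=7: min(r-i=1, Z[1]=1)=1; Z[7]=2 grow→box=[7,9)
i=8: min(r-i=1, Z[1]=1)=1; Z[8]=3 grow→box=[8,11)
i=9: min(r-i=2, Z[1]=1)=1; Z[9]=1
i=10: min(r-i=1, Z[2]=0)=0; Z[10]=0
i=11: outside box; Z[11]=2 grow→box=[11,13)
i=12: min(r-i=1, Z[1]=1)=1; Z[12]=2 grow→box=[12,14)
i=13: min(r-i=1, Z[1]=1)=1; Z[13]=1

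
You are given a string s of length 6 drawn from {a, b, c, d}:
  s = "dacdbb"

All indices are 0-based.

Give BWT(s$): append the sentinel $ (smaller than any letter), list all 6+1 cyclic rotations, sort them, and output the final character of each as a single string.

bdbda$c

rank  rotation last
    0  $dacdbb  b
    1  acdbb$d  d
    2  b$dacdb  b
    3  bb$dacd  d
    4  cdbb$da  a
    5  dacdbb$  $
    6  dbb$dac  c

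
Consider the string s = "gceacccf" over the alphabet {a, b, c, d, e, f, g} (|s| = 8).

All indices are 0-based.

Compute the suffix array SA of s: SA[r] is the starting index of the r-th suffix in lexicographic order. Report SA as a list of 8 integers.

rank→(start, suffix):
  0 → (3, 'acccf')
  1 → (4, 'cccf')
  2 → (5, 'ccf')
  3 → (1, 'ceacccf')
  4 → (6, 'cf')
  5 → (2, 'eacccf')
  6 → (7, 'f')
  7 → (0, 'gceacccf')

[3, 4, 5, 1, 6, 2, 7, 0]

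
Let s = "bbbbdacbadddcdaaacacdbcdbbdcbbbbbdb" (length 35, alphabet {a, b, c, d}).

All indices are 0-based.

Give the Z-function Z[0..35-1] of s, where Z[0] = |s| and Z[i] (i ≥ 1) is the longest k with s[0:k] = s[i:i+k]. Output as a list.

Z[0]=35
i=1: outside box; Z[1]=3 grow→box=[1,4)
i=2: min(r-i=2, Z[1]=3)=2; Z[2]=2
i=3: min(r-i=1, Z[2]=2)=1; Z[3]=1
i=4: outside box; Z[4]=0
i=5: outside box; Z[5]=0
i=6: outside box; Z[6]=0
i=7: outside box; Z[7]=1 grow→box=[7,8)
i=8: outside box; Z[8]=0
i=9: outside box; Z[9]=0
i=10: outside box; Z[10]=0
i=11: outside box; Z[11]=0
i=12: outside box; Z[12]=0
i=13: outside box; Z[13]=0
i=14: outside box; Z[14]=0
i=15: outside box; Z[15]=0
i=16: outside box; Z[16]=0
i=17: outside box; Z[17]=0
i=18: outside box; Z[18]=0
i=19: outside box; Z[19]=0
i=20: outside box; Z[20]=0
i=21: outside box; Z[21]=1 grow→box=[21,22)
i=22: outside box; Z[22]=0
i=23: outside box; Z[23]=0
i=24: outside box; Z[24]=2 grow→box=[24,26)
i=25: min(r-i=1, Z[1]=3)=1; Z[25]=1
i=26: outside box; Z[26]=0
i=27: outside box; Z[27]=0
i=28: outside box; Z[28]=4 grow→box=[28,32)
i=29: min(r-i=3, Z[1]=3)=3; Z[29]=5 grow→box=[29,34)
i=30: min(r-i=4, Z[1]=3)=3; Z[30]=3
i=31: min(r-i=3, Z[2]=2)=2; Z[31]=2
i=32: min(r-i=2, Z[3]=1)=1; Z[32]=1
i=33: min(r-i=1, Z[4]=0)=0; Z[33]=0
i=34: outside box; Z[34]=1 grow→box=[34,35)

[35, 3, 2, 1, 0, 0, 0, 1, 0, 0, 0, 0, 0, 0, 0, 0, 0, 0, 0, 0, 0, 1, 0, 0, 2, 1, 0, 0, 4, 5, 3, 2, 1, 0, 1]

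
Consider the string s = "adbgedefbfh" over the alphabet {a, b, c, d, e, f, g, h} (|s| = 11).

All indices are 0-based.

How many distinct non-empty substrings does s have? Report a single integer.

rank | idx | suffix
   0 |   0 | adbgedefbfh
   1 |   8 | bfh
   2 |   2 | bgedefbfh
   3 |   1 | dbgedefbfh
   4 |   5 | defbfh
   5 |   4 | edefbfh
   6 |   6 | efbfh
   7 |   7 | fbfh
   8 |   9 | fh
   9 |   3 | gedefbfh
  10 |  10 | h

SA = [0, 8, 2, 1, 5, 4, 6, 7, 9, 3, 10]
i: (SA[i-1],SA[i]) lcp shared
  1: (0,8) 0 ''
  2: (8,2) 1 'b'
  3: (2,1) 0 ''
  4: (1,5) 1 'd'
  5: (5,4) 0 ''
  6: (4,6) 1 'e'
  7: (6,7) 0 ''
  8: (7,9) 1 'f'
  9: (9,3) 0 ''
  10: (3,10) 0 ''

n(n+1)/2 = 11·12/2 = 66
Σ LCP = 0 + 0 + 1 + 0 + 1 + 0 + 1 + 0 + 1 + 0 + 0 = 4
distinct = 66 − 4 = 62

62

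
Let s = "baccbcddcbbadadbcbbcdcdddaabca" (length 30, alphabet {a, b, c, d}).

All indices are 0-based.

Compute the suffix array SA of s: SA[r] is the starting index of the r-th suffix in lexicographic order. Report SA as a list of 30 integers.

[29, 25, 26, 1, 11, 13, 0, 10, 9, 17, 27, 15, 18, 4, 28, 8, 16, 3, 2, 19, 5, 21, 24, 12, 14, 7, 20, 23, 6, 22]

rank→(start, suffix):
  0 → (29, 'a')
  1 → (25, 'aabca')
  2 → (26, 'abca')
  3 → (1, 'accbcddcbbadadbcbbcdcdddaabca')
  4 → (11, 'adadbcbbcdcdddaabca')
  5 → (13, 'adbcbbcdcdddaabca')
  6 → (0, 'baccbcddcbbadadbcbbcdcdddaabca')
  7 → (10, 'badadbcbbcdcdddaabca')
  8 → (9, 'bbadadbcbbcdcdddaabca')
  9 → (17, 'bbcdcdddaabca')
  10 → (27, 'bca')
  11 → (15, 'bcbbcdcdddaabca')
  12 → (18, 'bcdcdddaabca')
  13 → (4, 'bcddcbbadadbcbbcdcdddaabca')
  14 → (28, 'ca')
  15 → (8, 'cbbadadbcbbcdcdddaabca')
  16 → (16, 'cbbcdcdddaabca')
  17 → (3, 'cbcddcbbadadbcbbcdcdddaabca')
  18 → (2, 'ccbcddcbbadadbcbbcdcdddaabca')
  19 → (19, 'cdcdddaabca')
  20 → (5, 'cddcbbadadbcbbcdcdddaabca')
  21 → (21, 'cdddaabca')
  22 → (24, 'daabca')
  23 → (12, 'dadbcbbcdcdddaabca')
  24 → (14, 'dbcbbcdcdddaabca')
  25 → (7, 'dcbbadadbcbbcdcdddaabca')
  26 → (20, 'dcdddaabca')
  27 → (23, 'ddaabca')
  28 → (6, 'ddcbbadadbcbbcdcdddaabca')
  29 → (22, 'dddaabca')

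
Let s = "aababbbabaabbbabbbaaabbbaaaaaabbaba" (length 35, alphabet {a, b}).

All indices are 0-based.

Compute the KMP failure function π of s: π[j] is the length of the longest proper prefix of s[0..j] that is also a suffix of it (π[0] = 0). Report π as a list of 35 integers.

[0, 1, 0, 1, 0, 0, 0, 1, 0, 1, 2, 3, 0, 0, 1, 0, 0, 0, 1, 2, 2, 3, 0, 0, 1, 2, 2, 2, 2, 2, 3, 0, 1, 0, 1]

π[0] = 0
j=1 s[j]='a': π[1]=1 (border 'a')
j=2 s[j]='b': k: 1→0; π[2]=0 (border '')
j=3 s[j]='a': π[3]=1 (border 'a')
j=4 s[j]='b': k: 1→0; π[4]=0 (border '')
j=5 s[j]='b': π[5]=0 (border '')
j=6 s[j]='b': π[6]=0 (border '')
j=7 s[j]='a': π[7]=1 (border 'a')
j=8 s[j]='b': k: 1→0; π[8]=0 (border '')
j=9 s[j]='a': π[9]=1 (border 'a')
j=10 s[j]='a': π[10]=2 (border 'aa')
j=11 s[j]='b': π[11]=3 (border 'aab')
j=12 s[j]='b': k: 3→0; π[12]=0 (border '')
j=13 s[j]='b': π[13]=0 (border '')
j=14 s[j]='a': π[14]=1 (border 'a')
j=15 s[j]='b': k: 1→0; π[15]=0 (border '')
j=16 s[j]='b': π[16]=0 (border '')
j=17 s[j]='b': π[17]=0 (border '')
j=18 s[j]='a': π[18]=1 (border 'a')
j=19 s[j]='a': π[19]=2 (border 'aa')
j=20 s[j]='a': k: 2→1; π[20]=2 (border 'aa')
j=21 s[j]='b': π[21]=3 (border 'aab')
j=22 s[j]='b': k: 3→0; π[22]=0 (border '')
j=23 s[j]='b': π[23]=0 (border '')
j=24 s[j]='a': π[24]=1 (border 'a')
j=25 s[j]='a': π[25]=2 (border 'aa')
j=26 s[j]='a': k: 2→1; π[26]=2 (border 'aa')
j=27 s[j]='a': k: 2→1; π[27]=2 (border 'aa')
j=28 s[j]='a': k: 2→1; π[28]=2 (border 'aa')
j=29 s[j]='a': k: 2→1; π[29]=2 (border 'aa')
j=30 s[j]='b': π[30]=3 (border 'aab')
j=31 s[j]='b': k: 3→0; π[31]=0 (border '')
j=32 s[j]='a': π[32]=1 (border 'a')
j=33 s[j]='b': k: 1→0; π[33]=0 (border '')
j=34 s[j]='a': π[34]=1 (border 'a')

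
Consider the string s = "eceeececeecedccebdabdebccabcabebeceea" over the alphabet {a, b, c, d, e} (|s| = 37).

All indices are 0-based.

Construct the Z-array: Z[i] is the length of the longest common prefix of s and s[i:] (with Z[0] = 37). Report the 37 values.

Z[0]=37
i=1: fresh scan; Z[1]=0
i=2: fresh scan; Z[2]=1 extend→box=[2,3)
i=3: fresh scan; Z[3]=1 extend→box=[3,4)
i=4: fresh scan; Z[4]=3 extend→box=[4,7)
i=5: min(r-i=2, Z[1]=0)=0; Z[5]=0
i=6: min(r-i=1, Z[2]=1)=1; Z[6]=4 extend→box=[6,10)
i=7: min(r-i=3, Z[1]=0)=0; Z[7]=0
i=8: min(r-i=2, Z[2]=1)=1; Z[8]=1
i=9: min(r-i=1, Z[3]=1)=1; Z[9]=3 extend→box=[9,12)
i=10: min(r-i=2, Z[1]=0)=0; Z[10]=0
i=11: min(r-i=1, Z[2]=1)=1; Z[11]=1
i=12: fresh scan; Z[12]=0
i=13: fresh scan; Z[13]=0
i=14: fresh scan; Z[14]=0
i=15: fresh scan; Z[15]=1 extend→box=[15,16)
i=16: fresh scan; Z[16]=0
i=17: fresh scan; Z[17]=0
i=18: fresh scan; Z[18]=0
i=19: fresh scan; Z[19]=0
i=20: fresh scan; Z[20]=0
i=21: fresh scan; Z[21]=1 extend→box=[21,22)
i=22: fresh scan; Z[22]=0
i=23: fresh scan; Z[23]=0
i=24: fresh scan; Z[24]=0
i=25: fresh scan; Z[25]=0
i=26: fresh scan; Z[26]=0
i=27: fresh scan; Z[27]=0
i=28: fresh scan; Z[28]=0
i=29: fresh scan; Z[29]=0
i=30: fresh scan; Z[30]=1 extend→box=[30,31)
i=31: fresh scan; Z[31]=0
i=32: fresh scan; Z[32]=4 extend→box=[32,36)
i=33: min(r-i=3, Z[1]=0)=0; Z[33]=0
i=34: min(r-i=2, Z[2]=1)=1; Z[34]=1
i=35: min(r-i=1, Z[3]=1)=1; Z[35]=1
i=36: fresh scan; Z[36]=0

[37, 0, 1, 1, 3, 0, 4, 0, 1, 3, 0, 1, 0, 0, 0, 1, 0, 0, 0, 0, 0, 1, 0, 0, 0, 0, 0, 0, 0, 0, 1, 0, 4, 0, 1, 1, 0]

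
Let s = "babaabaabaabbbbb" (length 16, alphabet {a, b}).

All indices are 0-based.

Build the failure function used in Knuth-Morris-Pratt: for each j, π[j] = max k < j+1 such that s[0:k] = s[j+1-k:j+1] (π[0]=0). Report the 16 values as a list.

π[0] = 0
j=1 s[j]='a': π[1]=0 (border '')
j=2 s[j]='b': π[2]=1 (border 'b')
j=3 s[j]='a': π[3]=2 (border 'ba')
j=4 s[j]='a': k: 2→0; π[4]=0 (border '')
j=5 s[j]='b': π[5]=1 (border 'b')
j=6 s[j]='a': π[6]=2 (border 'ba')
j=7 s[j]='a': k: 2→0; π[7]=0 (border '')
j=8 s[j]='b': π[8]=1 (border 'b')
j=9 s[j]='a': π[9]=2 (border 'ba')
j=10 s[j]='a': k: 2→0; π[10]=0 (border '')
j=11 s[j]='b': π[11]=1 (border 'b')
j=12 s[j]='b': k: 1→0; π[12]=1 (border 'b')
j=13 s[j]='b': k: 1→0; π[13]=1 (border 'b')
j=14 s[j]='b': k: 1→0; π[14]=1 (border 'b')
j=15 s[j]='b': k: 1→0; π[15]=1 (border 'b')

[0, 0, 1, 2, 0, 1, 2, 0, 1, 2, 0, 1, 1, 1, 1, 1]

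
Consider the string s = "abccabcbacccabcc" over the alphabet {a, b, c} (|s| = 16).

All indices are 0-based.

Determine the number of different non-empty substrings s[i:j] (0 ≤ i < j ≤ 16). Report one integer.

106

rank→(start, suffix):
  0 → (4, 'abcbacccabcc')
  1 → (12, 'abcc')
  2 → (0, 'abccabcbacccabcc')
  3 → (8, 'acccabcc')
  4 → (7, 'bacccabcc')
  5 → (5, 'bcbacccabcc')
  6 → (13, 'bcc')
  7 → (1, 'bccabcbacccabcc')
  8 → (15, 'c')
  9 → (3, 'cabcbacccabcc')
  10 → (11, 'cabcc')
  11 → (6, 'cbacccabcc')
  12 → (14, 'cc')
  13 → (2, 'ccabcbacccabcc')
  14 → (10, 'ccabcc')
  15 → (9, 'cccabcc')

SA = [4, 12, 0, 8, 7, 5, 13, 1, 15, 3, 11, 6, 14, 2, 10, 9]
[i] adj suffixes → lcp
  [1] 4/12 → 3 ('abc')
  [2] 12/0 → 4 ('abcc')
  [3] 0/8 → 1 ('a')
  [4] 8/7 → 0 ('')
  [5] 7/5 → 1 ('b')
  [6] 5/13 → 2 ('bc')
  [7] 13/1 → 3 ('bcc')
  [8] 1/15 → 0 ('')
  [9] 15/3 → 1 ('c')
  [10] 3/11 → 4 ('cabc')
  [11] 11/6 → 1 ('c')
  [12] 6/14 → 1 ('c')
  [13] 14/2 → 2 ('cc')
  [14] 2/10 → 5 ('ccabc')
  [15] 10/9 → 2 ('cc')

n(n+1)/2 = 16·17/2 = 136
Σ LCP = 0 + 3 + 4 + 1 + 0 + 1 + 2 + 3 + 0 + 1 + 4 + 1 + 1 + 2 + 5 + 2 = 30
distinct = 136 − 30 = 106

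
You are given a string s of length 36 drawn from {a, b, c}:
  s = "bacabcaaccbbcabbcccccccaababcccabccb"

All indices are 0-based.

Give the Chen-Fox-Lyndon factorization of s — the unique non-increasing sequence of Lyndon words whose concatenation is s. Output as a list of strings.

emit factor 1: 'b' (i=0, period=1)
emit factor 2: 'ac' (i=1, period=2)
emit factor 3: 'abc' (i=3, period=3)
emit factor 4: 'aaccbbcabbccccccc' (i=6, period=17)
emit factor 5: 'aababcccabccb' (i=23, period=13)

["b", "ac", "abc", "aaccbbcabbccccccc", "aababcccabccb"]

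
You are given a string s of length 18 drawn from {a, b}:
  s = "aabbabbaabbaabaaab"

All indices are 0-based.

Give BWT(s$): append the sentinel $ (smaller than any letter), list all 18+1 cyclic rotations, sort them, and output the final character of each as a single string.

rank  rotation             last
    0  $aabbabbaabbaabaaab  b
    1  aaab$aabbabbaabbaab  b
    2  aab$aabbabbaabbaaba  a
    3  aabaaab$aabbabbaabb  b
    4  aabbaabaaab$aabbabb  b
    5  aabbabbaabbaabaaab$  $
    6  ab$aabbabbaabbaabaa  a
    7  abaaab$aabbabbaabba  a
    8  abbaabaaab$aabbabba  a
    9  abbaabbaabaaab$aabb  b
   10  abbabbaabbaabaaab$a  a
   11  b$aabbabbaabbaabaaa  a
   12  baaab$aabbabbaabbaa  a
   13  baabaaab$aabbabbaab  b
   14  baabbaabaaab$aabbab  b
   15  babbaabbaabaaab$aab  b
   16  bbaabaaab$aabbabbaa  a
   17  bbaabbaabaaab$aabba  a
   18  bbabbaabbaabaaab$aa  a

bbabb$aaabaaabbbaaa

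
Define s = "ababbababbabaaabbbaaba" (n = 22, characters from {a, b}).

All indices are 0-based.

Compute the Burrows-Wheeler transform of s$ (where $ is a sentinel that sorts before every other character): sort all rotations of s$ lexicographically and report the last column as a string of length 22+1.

rank  rotation                 last
    0  $ababbababbabaaabbbaaba  a
    1  a$ababbababbabaaabbbaab  b
    2  aaabbbaaba$ababbababbab  b
    3  aaba$ababbababbabaaabbb  b
    4  aabbbaaba$ababbababbaba  a
    5  aba$ababbababbabaaabbba  a
    6  abaaabbbaaba$ababbababb  b
    7  ababbabaaabbbaaba$ababb  b
    8  ababbababbabaaabbbaaba$  $
    9  abbabaaabbbaaba$ababbab  b
   10  abbababbabaaabbbaaba$ab  b
   11  abbbaaba$ababbababbabaa  a
   12  ba$ababbababbabaaabbbaa  a
   13  baaabbbaaba$ababbababba  a
   14  baaba$ababbababbabaaabb  b
   15  babaaabbbaaba$ababbabab  b
   16  bababbabaaabbbaaba$abab  b
   17  babbabaaabbbaaba$ababba  a
   18  babbababbabaaabbbaaba$a  a
   19  bbaaba$ababbababbabaaab  b
   20  bbabaaabbbaaba$ababbaba  a
   21  bbababbabaaabbbaaba$aba  a
   22  bbbaaba$ababbababbabaaa  a

abbbaabb$bbaaabbbaabaaa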